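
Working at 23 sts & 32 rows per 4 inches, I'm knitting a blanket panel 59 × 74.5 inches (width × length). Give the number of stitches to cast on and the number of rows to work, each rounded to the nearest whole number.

Stitch gauge = 23/4 = 5.75 sts/in; 59 × 5.75 = 339.25 → 339 sts.
Row gauge = 32/4 = 8 rows/in; 74.5 × 8 = 596.00 → 596 rows.

Cast on 339 stitches and work 596 rows.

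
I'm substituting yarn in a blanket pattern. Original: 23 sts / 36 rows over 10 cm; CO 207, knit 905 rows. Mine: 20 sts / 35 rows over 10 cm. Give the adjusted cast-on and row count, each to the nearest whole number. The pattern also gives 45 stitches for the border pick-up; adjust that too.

Stitches: 207 × 20/23 = 180.00 → 180.
Rows: 905 × 35/36 = 879.86 → 880.
border pick-up: 45 × 20/23 = 39.13 → 39.

Cast on 180 stitches; work 880 rows; border pick-up 39 stitches.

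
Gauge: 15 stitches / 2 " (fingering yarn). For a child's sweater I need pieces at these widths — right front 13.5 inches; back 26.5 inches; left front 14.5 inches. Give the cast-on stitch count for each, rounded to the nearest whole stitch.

right front 101; back 199; left front 109.

Rate = 15/2 = 7.5 sts per in.
right front: 13.5 × 7.5 = 101.25 → 101.
back: 26.5 × 7.5 = 198.75 → 199.
left front: 14.5 × 7.5 = 108.75 → 109.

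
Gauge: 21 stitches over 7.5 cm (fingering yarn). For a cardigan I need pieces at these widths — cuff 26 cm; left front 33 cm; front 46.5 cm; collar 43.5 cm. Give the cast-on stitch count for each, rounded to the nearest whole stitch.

cuff 73; left front 92; front 130; collar 122.

Rate = 21/7.5 = 2.8 sts per cm.
cuff: 26 × 2.8 = 72.80 → 73.
left front: 33 × 2.8 = 92.40 → 92.
front: 46.5 × 2.8 = 130.20 → 130.
collar: 43.5 × 2.8 = 121.80 → 122.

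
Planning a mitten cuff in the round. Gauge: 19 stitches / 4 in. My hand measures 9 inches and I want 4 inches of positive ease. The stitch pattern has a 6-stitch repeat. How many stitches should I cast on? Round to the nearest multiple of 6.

Cast on 60 stitches.

Finished = 9 + 4 = 13 inches.
19 / 4 = 4.75 sts/in.
13 × 4.75 = 61.75 sts.
Nearest multiple of 6: 60.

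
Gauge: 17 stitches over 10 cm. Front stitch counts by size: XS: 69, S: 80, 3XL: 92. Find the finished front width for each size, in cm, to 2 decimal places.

17/10 = 1.7 sts per cm.
XS: 69 / 1.7 = 40.588 → 40.59 cm.
S: 80 / 1.7 = 47.059 → 47.06 cm.
3XL: 92 / 1.7 = 54.118 → 54.12 cm.

XS 40.59 cm; S 47.06 cm; 3XL 54.12 cm.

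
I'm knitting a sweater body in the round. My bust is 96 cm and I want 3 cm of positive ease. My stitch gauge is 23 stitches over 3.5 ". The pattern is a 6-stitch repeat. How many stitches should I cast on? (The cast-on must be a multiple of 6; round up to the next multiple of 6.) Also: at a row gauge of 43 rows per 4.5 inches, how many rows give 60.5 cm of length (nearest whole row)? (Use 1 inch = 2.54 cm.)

Cast on 258 stitches; work 228 rows.

Finished = 96 + 3 = 99 cm.
99 cm × 1/2.54 = 38.98 inches.
23/3.5 = 6.571 sts per in; 38.98 × 6.571 = 256.13 sts.
Next multiple of 6 → 258.
60.5 cm = 23.82 inches; × 9.556 = 227.60 → 228 rows.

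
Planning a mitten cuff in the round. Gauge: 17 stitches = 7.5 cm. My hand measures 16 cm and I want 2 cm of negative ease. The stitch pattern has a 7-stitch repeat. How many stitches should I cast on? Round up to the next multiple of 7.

Finished = 16 − 2 = 14 cm.
17 / 7.5 = 2.267 sts/cm.
14 × 2.267 = 31.73 sts.
Next multiple of 7: 35.

CO 35 sts.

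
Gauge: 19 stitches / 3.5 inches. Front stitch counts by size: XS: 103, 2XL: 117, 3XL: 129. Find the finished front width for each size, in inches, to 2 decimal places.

XS 18.97 inches; 2XL 21.55 inches; 3XL 23.76 inches.

19/3.5 = 5.429 sts per in.
XS: 103 / 5.429 = 18.974 → 18.97 in.
2XL: 117 / 5.429 = 21.553 → 21.55 in.
3XL: 129 / 5.429 = 23.763 → 23.76 in.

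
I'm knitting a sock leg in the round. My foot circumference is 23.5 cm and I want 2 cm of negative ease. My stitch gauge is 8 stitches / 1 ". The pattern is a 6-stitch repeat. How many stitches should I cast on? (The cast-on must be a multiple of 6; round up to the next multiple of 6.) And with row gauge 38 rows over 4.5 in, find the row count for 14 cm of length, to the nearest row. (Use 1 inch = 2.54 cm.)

Cast on 72 stitches; work 47 rows.

Finished = 23.5 − 2 = 21.5 cm.
21.5 cm × 1/2.54 = 8.46 inches.
8/1 = 8 sts per in; 8.46 × 8 = 67.72 sts.
Next multiple of 6 → 72.
14 cm = 5.51 inches; × 8.444 = 46.54 → 47 rows.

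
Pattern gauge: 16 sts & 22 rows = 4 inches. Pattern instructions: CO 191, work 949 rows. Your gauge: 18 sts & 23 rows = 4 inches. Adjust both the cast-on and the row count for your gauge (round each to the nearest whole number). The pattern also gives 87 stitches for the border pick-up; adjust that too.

Cast on 215 stitches; work 992 rows; border pick-up 98 stitches.

Stitches: 191 × 18/16 = 214.88 → 215.
Rows: 949 × 23/22 = 992.14 → 992.
border pick-up: 87 × 18/16 = 97.88 → 98.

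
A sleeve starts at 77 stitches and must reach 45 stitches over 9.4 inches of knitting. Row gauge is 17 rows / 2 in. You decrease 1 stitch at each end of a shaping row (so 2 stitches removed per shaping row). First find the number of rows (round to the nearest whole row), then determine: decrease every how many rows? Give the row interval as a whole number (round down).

Rows = 9.4 × 8.5 = 79.9 → 80 rows.
Stitches to remove: 32 → 16 shaping rows (at 2 st each).
80 / 16 = 5.00 → every 5 rows.

Decrease every 5th row.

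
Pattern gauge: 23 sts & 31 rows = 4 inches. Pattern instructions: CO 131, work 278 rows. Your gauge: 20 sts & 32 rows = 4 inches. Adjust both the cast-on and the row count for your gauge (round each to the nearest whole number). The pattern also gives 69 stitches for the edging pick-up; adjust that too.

Stitches: 131 × 20/23 = 113.91 → 114.
Rows: 278 × 32/31 = 286.97 → 287.
edging pick-up: 69 × 20/23 = 60.00 → 60.

Cast on 114 stitches; work 287 rows; edging pick-up 60 stitches.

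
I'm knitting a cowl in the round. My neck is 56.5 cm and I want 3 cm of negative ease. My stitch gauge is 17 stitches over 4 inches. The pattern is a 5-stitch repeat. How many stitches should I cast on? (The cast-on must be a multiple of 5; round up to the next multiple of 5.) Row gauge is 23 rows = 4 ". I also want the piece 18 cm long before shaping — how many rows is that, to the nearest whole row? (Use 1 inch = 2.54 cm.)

Cast on 90 stitches; work 41 rows.

Finished = 56.5 − 3 = 53.5 cm.
53.5 cm × 1/2.54 = 21.06 inches.
17/4 = 4.25 sts per in; 21.06 × 4.25 = 89.52 sts.
Next multiple of 5 → 90.
18 cm = 7.09 inches; × 5.75 = 40.75 → 41 rows.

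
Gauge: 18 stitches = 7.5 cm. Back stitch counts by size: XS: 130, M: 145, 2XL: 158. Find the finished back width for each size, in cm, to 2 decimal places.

18/7.5 = 2.4 sts per cm.
XS: 130 / 2.4 = 54.167 → 54.17 cm.
M: 145 / 2.4 = 60.417 → 60.42 cm.
2XL: 158 / 2.4 = 65.833 → 65.83 cm.

XS 54.17 cm; M 60.42 cm; 2XL 65.83 cm.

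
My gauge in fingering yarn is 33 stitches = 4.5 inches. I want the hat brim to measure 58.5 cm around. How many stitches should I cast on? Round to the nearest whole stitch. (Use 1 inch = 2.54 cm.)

58.5 cm = 23.03 in.
33 stitches / 4.5 in = 7.333 stitches per inch.
23.03 × 7.333 = 168.90 stitches.
Round to nearest → 169.

Cast on 169 stitches.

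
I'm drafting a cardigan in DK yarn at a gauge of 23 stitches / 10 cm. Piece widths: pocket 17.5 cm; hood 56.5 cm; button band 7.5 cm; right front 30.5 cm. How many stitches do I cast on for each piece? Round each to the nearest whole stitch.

pocket 40; hood 130; button band 17; right front 70.

Rate = 23/10 = 2.3 sts per cm.
pocket: 17.5 × 2.3 = 40.25 → 40.
hood: 56.5 × 2.3 = 129.95 → 130.
button band: 7.5 × 2.3 = 17.25 → 17.
right front: 30.5 × 2.3 = 70.15 → 70.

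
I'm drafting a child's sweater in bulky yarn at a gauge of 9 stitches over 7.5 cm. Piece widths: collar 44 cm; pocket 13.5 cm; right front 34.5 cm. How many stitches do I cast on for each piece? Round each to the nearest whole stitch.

collar 53; pocket 16; right front 41.

Rate = 9/7.5 = 1.2 sts per cm.
collar: 44 × 1.2 = 52.80 → 53.
pocket: 13.5 × 1.2 = 16.20 → 16.
right front: 34.5 × 1.2 = 41.40 → 41.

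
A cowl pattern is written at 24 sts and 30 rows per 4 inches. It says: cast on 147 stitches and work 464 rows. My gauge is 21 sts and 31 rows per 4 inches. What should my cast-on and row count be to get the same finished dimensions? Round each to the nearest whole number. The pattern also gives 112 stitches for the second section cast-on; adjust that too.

Stitches: 147 × 21/24 = 128.62 → 129.
Rows: 464 × 31/30 = 479.47 → 479.
second section cast-on: 112 × 21/24 = 98.00 → 98.

Cast on 129 stitches; work 479 rows; second section cast-on 98 stitches.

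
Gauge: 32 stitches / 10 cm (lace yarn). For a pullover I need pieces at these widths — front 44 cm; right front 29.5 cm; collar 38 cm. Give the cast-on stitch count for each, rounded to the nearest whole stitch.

front 141; right front 94; collar 122.

Rate = 32/10 = 3.2 sts per cm.
front: 44 × 3.2 = 140.80 → 141.
right front: 29.5 × 3.2 = 94.40 → 94.
collar: 38 × 3.2 = 121.60 → 122.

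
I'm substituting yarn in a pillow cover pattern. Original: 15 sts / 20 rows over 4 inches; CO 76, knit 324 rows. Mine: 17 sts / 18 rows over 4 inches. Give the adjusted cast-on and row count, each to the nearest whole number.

Cast on 86 stitches; work 292 rows.

Stitches: 76 × 17/15 = 86.13 → 86.
Rows: 324 × 18/20 = 291.60 → 292.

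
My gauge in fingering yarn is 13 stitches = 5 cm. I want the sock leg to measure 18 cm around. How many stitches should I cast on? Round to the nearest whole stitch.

13 stitches / 5 cm = 2.6 stitches per cm.
18 × 2.6 = 46.80 stitches.
Round to nearest → 47.

Cast on 47 stitches.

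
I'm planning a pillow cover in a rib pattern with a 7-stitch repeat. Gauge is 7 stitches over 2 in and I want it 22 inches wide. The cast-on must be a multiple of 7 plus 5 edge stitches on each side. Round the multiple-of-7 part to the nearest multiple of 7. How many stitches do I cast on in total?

7 / 2 = 3.5 sts per inch.
22 × 3.5 = 77.00 sts.
Less 10 edge sts → 67.00 for the repeat.
Nearest multiple of 7: 70.
Add back 10 edge sts → 80.

Cast on 80 stitches.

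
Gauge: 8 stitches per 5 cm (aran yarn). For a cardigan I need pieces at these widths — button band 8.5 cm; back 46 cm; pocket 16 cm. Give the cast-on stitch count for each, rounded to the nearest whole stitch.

Rate = 8/5 = 1.6 sts per cm.
button band: 8.5 × 1.6 = 13.60 → 14.
back: 46 × 1.6 = 73.60 → 74.
pocket: 16 × 1.6 = 25.60 → 26.

button band 14; back 74; pocket 26.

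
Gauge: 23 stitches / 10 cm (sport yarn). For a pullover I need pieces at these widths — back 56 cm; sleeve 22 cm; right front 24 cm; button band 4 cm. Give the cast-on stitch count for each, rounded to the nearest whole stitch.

Rate = 23/10 = 2.3 sts per cm.
back: 56 × 2.3 = 128.80 → 129.
sleeve: 22 × 2.3 = 50.60 → 51.
right front: 24 × 2.3 = 55.20 → 55.
button band: 4 × 2.3 = 9.20 → 9.

back 129; sleeve 51; right front 55; button band 9.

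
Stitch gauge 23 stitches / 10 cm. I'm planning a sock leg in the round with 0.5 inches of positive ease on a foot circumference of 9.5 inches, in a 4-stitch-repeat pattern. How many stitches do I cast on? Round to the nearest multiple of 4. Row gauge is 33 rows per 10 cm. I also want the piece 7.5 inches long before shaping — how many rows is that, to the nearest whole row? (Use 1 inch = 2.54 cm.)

Finished = 9.5 + 0.5 = 10 inches.
10 inches × 2.54 = 25.40 cm.
23/10 = 2.3 sts per cm; 25.40 × 2.3 = 58.42 sts.
Nearest multiple of 4 → 60.
7.5 inches = 19.05 cm; × 3.3 = 62.87 → 63 rows.

Cast on 60 stitches; work 63 rows.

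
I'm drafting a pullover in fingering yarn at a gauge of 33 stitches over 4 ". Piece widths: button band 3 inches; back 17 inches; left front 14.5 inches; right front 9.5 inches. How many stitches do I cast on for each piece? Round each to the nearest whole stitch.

button band 25; back 140; left front 120; right front 78.

Rate = 33/4 = 8.25 sts per in.
button band: 3 × 8.25 = 24.75 → 25.
back: 17 × 8.25 = 140.25 → 140.
left front: 14.5 × 8.25 = 119.62 → 120.
right front: 9.5 × 8.25 = 78.38 → 78.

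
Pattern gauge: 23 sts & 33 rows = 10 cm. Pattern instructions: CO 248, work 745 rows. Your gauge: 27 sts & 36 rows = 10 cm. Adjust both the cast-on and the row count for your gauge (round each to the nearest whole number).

Cast on 291 stitches; work 813 rows.

Stitches: 248 × 27/23 = 291.13 → 291.
Rows: 745 × 36/33 = 812.73 → 813.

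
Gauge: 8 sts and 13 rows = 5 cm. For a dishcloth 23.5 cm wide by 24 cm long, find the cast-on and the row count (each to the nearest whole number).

Stitch gauge = 8/5 = 1.6 sts/cm; 23.5 × 1.6 = 37.60 → 38 sts.
Row gauge = 13/5 = 2.6 rows/cm; 24 × 2.6 = 62.40 → 62 rows.

Cast on 38 stitches and work 62 rows.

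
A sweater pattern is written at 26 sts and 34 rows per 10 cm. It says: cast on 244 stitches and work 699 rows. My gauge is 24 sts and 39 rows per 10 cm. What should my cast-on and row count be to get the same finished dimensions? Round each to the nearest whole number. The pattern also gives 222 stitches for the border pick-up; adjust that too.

Stitches: 244 × 24/26 = 225.23 → 225.
Rows: 699 × 39/34 = 801.79 → 802.
border pick-up: 222 × 24/26 = 204.92 → 205.

Cast on 225 stitches; work 802 rows; border pick-up 205 stitches.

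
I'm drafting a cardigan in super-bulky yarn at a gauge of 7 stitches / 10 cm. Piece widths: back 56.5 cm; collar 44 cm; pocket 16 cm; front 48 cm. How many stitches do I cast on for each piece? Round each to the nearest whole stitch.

Rate = 7/10 = 0.7 sts per cm.
back: 56.5 × 0.7 = 39.55 → 40.
collar: 44 × 0.7 = 30.80 → 31.
pocket: 16 × 0.7 = 11.20 → 11.
front: 48 × 0.7 = 33.60 → 34.

back 40; collar 31; pocket 11; front 34.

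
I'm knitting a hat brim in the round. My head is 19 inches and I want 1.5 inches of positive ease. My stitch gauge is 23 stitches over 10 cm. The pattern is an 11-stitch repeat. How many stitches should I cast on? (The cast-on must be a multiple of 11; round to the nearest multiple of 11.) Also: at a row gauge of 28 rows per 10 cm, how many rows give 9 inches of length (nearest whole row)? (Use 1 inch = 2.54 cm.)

Cast on 121 stitches; work 64 rows.

Finished = 19 + 1.5 = 20.5 inches.
20.5 inches × 2.54 = 52.07 cm.
23/10 = 2.3 sts per cm; 52.07 × 2.3 = 119.76 sts.
Nearest multiple of 11 → 121.
9 inches = 22.86 cm; × 2.8 = 64.01 → 64 rows.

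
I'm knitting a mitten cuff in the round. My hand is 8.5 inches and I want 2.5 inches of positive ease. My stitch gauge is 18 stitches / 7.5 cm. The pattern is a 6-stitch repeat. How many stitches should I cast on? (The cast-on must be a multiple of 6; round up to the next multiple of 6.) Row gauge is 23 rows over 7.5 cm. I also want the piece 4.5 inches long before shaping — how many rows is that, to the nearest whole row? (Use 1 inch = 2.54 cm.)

Cast on 72 stitches; work 35 rows.

Finished = 8.5 + 2.5 = 11 inches.
11 inches × 2.54 = 27.94 cm.
18/7.5 = 2.4 sts per cm; 27.94 × 2.4 = 67.06 sts.
Next multiple of 6 → 72.
4.5 inches = 11.43 cm; × 3.067 = 35.05 → 35 rows.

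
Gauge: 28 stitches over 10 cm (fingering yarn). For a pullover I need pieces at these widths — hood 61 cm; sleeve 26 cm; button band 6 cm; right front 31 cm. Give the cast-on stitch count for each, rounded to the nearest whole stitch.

Rate = 28/10 = 2.8 sts per cm.
hood: 61 × 2.8 = 170.80 → 171.
sleeve: 26 × 2.8 = 72.80 → 73.
button band: 6 × 2.8 = 16.80 → 17.
right front: 31 × 2.8 = 86.80 → 87.

hood 171; sleeve 73; button band 17; right front 87.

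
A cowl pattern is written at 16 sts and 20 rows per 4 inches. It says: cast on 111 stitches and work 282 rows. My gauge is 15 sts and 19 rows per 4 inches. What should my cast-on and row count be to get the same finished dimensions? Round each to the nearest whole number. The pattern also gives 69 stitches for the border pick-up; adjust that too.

Cast on 104 stitches; work 268 rows; border pick-up 65 stitches.

Stitches: 111 × 15/16 = 104.06 → 104.
Rows: 282 × 19/20 = 267.90 → 268.
border pick-up: 69 × 15/16 = 64.69 → 65.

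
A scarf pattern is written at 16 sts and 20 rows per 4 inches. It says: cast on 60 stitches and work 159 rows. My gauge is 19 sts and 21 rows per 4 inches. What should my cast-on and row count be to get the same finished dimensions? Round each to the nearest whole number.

Cast on 71 stitches; work 167 rows.

Stitches: 60 × 19/16 = 71.25 → 71.
Rows: 159 × 21/20 = 166.95 → 167.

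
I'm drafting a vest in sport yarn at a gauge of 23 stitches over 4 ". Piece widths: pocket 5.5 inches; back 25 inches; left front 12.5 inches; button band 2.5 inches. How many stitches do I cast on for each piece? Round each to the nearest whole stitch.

Rate = 23/4 = 5.75 sts per in.
pocket: 5.5 × 5.75 = 31.62 → 32.
back: 25 × 5.75 = 143.75 → 144.
left front: 12.5 × 5.75 = 71.88 → 72.
button band: 2.5 × 5.75 = 14.38 → 14.

pocket 32; back 144; left front 72; button band 14.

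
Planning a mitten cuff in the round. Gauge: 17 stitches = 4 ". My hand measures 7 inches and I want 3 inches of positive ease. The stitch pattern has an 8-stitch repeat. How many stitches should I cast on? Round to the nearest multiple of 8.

40 stitches.

Finished = 7 + 3 = 10 inches.
17 / 4 = 4.25 sts/in.
10 × 4.25 = 42.50 sts.
Nearest multiple of 8: 40.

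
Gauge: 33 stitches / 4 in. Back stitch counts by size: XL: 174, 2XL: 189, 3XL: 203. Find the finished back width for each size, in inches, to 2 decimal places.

33/4 = 8.25 sts per in.
XL: 174 / 8.25 = 21.091 → 21.09 in.
2XL: 189 / 8.25 = 22.909 → 22.91 in.
3XL: 203 / 8.25 = 24.606 → 24.61 in.

XL 21.09 inches; 2XL 22.91 inches; 3XL 24.61 inches.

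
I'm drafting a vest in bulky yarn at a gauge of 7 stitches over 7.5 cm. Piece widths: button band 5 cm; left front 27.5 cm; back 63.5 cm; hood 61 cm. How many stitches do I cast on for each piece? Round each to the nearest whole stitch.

button band 5; left front 26; back 59; hood 57.

Rate = 7/7.5 = 0.933 sts per cm.
button band: 5 × 0.933 = 4.67 → 5.
left front: 27.5 × 0.933 = 25.67 → 26.
back: 63.5 × 0.933 = 59.27 → 59.
hood: 61 × 0.933 = 56.93 → 57.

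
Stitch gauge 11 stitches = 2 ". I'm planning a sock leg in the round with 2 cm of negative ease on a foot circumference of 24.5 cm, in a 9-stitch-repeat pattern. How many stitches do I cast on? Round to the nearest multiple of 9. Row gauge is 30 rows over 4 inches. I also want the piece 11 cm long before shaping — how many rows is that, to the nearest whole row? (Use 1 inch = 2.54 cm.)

Finished = 24.5 − 2 = 22.5 cm.
22.5 cm × 1/2.54 = 8.86 inches.
11/2 = 5.5 sts per in; 8.86 × 5.5 = 48.72 sts.
Nearest multiple of 9 → 45.
11 cm = 4.33 inches; × 7.5 = 32.48 → 32 rows.

Cast on 45 stitches; work 32 rows.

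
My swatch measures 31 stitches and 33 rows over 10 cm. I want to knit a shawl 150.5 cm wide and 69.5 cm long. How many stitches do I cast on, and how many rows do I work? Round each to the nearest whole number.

Stitch gauge = 31/10 = 3.1 sts/cm; 150.5 × 3.1 = 466.55 → 467 sts.
Row gauge = 33/10 = 3.3 rows/cm; 69.5 × 3.3 = 229.35 → 229 rows.

Cast on 467 stitches and work 229 rows.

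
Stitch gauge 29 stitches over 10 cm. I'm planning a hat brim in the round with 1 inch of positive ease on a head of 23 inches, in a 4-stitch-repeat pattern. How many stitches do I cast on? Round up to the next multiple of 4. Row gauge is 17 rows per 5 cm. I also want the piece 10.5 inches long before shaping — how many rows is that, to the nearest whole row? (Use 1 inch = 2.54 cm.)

Finished = 23 + 1 = 24 inches.
24 inches × 2.54 = 60.96 cm.
29/10 = 2.9 sts per cm; 60.96 × 2.9 = 176.78 sts.
Next multiple of 4 → 180.
10.5 inches = 26.67 cm; × 3.4 = 90.68 → 91 rows.

Cast on 180 stitches; work 91 rows.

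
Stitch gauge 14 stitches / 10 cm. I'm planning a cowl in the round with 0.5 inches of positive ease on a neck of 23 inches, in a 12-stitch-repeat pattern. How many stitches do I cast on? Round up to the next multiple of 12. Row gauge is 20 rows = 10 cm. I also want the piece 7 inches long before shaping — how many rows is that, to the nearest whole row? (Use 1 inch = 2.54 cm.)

Finished = 23 + 0.5 = 23.5 inches.
23.5 inches × 2.54 = 59.69 cm.
14/10 = 1.4 sts per cm; 59.69 × 1.4 = 83.57 sts.
Next multiple of 12 → 84.
7 inches = 17.78 cm; × 2 = 35.56 → 36 rows.

Cast on 84 stitches; work 36 rows.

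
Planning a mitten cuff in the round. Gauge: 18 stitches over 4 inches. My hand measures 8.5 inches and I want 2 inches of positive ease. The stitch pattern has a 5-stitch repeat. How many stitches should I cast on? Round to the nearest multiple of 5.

CO 45 sts.

Finished = 8.5 + 2 = 10.5 inches.
18 / 4 = 4.5 sts/in.
10.5 × 4.5 = 47.25 sts.
Nearest multiple of 5: 45.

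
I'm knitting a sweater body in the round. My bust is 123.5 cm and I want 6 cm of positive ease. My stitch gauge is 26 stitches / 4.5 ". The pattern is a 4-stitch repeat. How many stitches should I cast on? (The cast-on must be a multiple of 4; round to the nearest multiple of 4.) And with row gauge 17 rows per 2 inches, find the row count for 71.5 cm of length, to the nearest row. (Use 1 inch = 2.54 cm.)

Finished = 123.5 + 6 = 129.5 cm.
129.5 cm × 1/2.54 = 50.98 inches.
26/4.5 = 5.778 sts per in; 50.98 × 5.778 = 294.58 sts.
Nearest multiple of 4 → 296.
71.5 cm = 28.15 inches; × 8.5 = 239.27 → 239 rows.

Cast on 296 stitches; work 239 rows.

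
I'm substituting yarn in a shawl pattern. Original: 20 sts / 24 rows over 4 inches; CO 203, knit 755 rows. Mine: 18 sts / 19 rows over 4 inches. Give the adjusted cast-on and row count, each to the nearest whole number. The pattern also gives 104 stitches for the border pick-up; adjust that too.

Cast on 183 stitches; work 598 rows; border pick-up 94 stitches.

Stitches: 203 × 18/20 = 182.70 → 183.
Rows: 755 × 19/24 = 597.71 → 598.
border pick-up: 104 × 18/20 = 93.60 → 94.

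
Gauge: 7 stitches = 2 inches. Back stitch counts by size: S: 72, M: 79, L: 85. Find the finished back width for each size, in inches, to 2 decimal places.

7/2 = 3.5 sts per in.
S: 72 / 3.5 = 20.571 → 20.57 in.
M: 79 / 3.5 = 22.571 → 22.57 in.
L: 85 / 3.5 = 24.286 → 24.29 in.

S 20.57 inches; M 22.57 inches; L 24.29 inches.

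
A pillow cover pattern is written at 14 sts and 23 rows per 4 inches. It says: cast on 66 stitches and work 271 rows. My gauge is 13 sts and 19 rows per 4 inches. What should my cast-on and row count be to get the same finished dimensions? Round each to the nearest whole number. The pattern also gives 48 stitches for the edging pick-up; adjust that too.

Cast on 61 stitches; work 224 rows; edging pick-up 45 stitches.

Stitches: 66 × 13/14 = 61.29 → 61.
Rows: 271 × 19/23 = 223.87 → 224.
edging pick-up: 48 × 13/14 = 44.57 → 45.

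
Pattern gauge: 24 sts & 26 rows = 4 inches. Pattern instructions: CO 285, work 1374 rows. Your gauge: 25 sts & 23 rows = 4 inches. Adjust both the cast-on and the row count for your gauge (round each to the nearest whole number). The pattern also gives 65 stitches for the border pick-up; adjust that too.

Stitches: 285 × 25/24 = 296.88 → 297.
Rows: 1374 × 23/26 = 1215.46 → 1215.
border pick-up: 65 × 25/24 = 67.71 → 68.

Cast on 297 stitches; work 1215 rows; border pick-up 68 stitches.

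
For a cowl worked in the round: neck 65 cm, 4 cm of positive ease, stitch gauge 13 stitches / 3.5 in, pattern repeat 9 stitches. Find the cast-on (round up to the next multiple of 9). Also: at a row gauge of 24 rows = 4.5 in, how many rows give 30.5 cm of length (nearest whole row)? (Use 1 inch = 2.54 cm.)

Finished = 65 + 4 = 69 cm.
69 cm × 1/2.54 = 27.17 inches.
13/3.5 = 3.714 sts per in; 27.17 × 3.714 = 100.90 sts.
Next multiple of 9 → 108.
30.5 cm = 12.01 inches; × 5.333 = 64.04 → 64 rows.

Cast on 108 stitches; work 64 rows.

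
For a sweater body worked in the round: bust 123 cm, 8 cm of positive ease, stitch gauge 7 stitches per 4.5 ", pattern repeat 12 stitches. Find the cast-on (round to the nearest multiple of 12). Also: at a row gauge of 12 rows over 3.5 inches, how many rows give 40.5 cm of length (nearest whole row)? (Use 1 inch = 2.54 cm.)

Finished = 123 + 8 = 131 cm.
131 cm × 1/2.54 = 51.57 inches.
7/4.5 = 1.556 sts per in; 51.57 × 1.556 = 80.23 sts.
Nearest multiple of 12 → 84.
40.5 cm = 15.94 inches; × 3.429 = 54.67 → 55 rows.

Cast on 84 stitches; work 55 rows.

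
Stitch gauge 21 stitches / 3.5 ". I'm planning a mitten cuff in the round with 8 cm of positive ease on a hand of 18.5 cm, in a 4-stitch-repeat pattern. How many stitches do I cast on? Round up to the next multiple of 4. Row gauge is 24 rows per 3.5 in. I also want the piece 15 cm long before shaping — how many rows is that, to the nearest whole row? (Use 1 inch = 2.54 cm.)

Cast on 64 stitches; work 40 rows.

Finished = 18.5 + 8 = 26.5 cm.
26.5 cm × 1/2.54 = 10.43 inches.
21/3.5 = 6 sts per in; 10.43 × 6 = 62.60 sts.
Next multiple of 4 → 64.
15 cm = 5.91 inches; × 6.857 = 40.49 → 40 rows.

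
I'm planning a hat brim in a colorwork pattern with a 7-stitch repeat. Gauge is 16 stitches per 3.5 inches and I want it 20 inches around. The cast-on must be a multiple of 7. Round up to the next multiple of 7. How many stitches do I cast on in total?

16 / 3.5 = 4.571 sts per inch.
20 × 4.571 = 91.43 sts.
Next multiple of 7: 98.

98 stitches.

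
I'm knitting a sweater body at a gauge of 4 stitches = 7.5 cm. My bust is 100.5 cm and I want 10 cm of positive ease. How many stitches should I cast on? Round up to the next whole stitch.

59 stitches.

Finished = 100.5 + 10 = 110.5 cm.
4 / 7.5 = 0.533 sts per cm.
110.50 × 0.533 = 58.93 sts.
→ 59 sts.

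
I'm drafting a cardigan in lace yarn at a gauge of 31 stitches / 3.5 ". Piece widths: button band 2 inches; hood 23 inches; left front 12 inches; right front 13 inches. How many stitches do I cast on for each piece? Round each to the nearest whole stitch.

button band 18; hood 204; left front 106; right front 115.

Rate = 31/3.5 = 8.857 sts per in.
button band: 2 × 8.857 = 17.71 → 18.
hood: 23 × 8.857 = 203.71 → 204.
left front: 12 × 8.857 = 106.29 → 106.
right front: 13 × 8.857 = 115.14 → 115.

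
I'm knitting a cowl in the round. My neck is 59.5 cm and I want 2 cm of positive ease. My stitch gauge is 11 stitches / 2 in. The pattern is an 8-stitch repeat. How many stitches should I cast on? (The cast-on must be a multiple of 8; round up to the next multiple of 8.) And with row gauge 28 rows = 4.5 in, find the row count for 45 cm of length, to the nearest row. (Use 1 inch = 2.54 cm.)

Finished = 59.5 + 2 = 61.5 cm.
61.5 cm × 1/2.54 = 24.21 inches.
11/2 = 5.5 sts per in; 24.21 × 5.5 = 133.17 sts.
Next multiple of 8 → 136.
45 cm = 17.72 inches; × 6.222 = 110.24 → 110 rows.

Cast on 136 stitches; work 110 rows.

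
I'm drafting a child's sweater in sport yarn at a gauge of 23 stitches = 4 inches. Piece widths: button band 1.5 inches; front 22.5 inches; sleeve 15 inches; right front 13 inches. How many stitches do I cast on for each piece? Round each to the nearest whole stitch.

Rate = 23/4 = 5.75 sts per in.
button band: 1.5 × 5.75 = 8.62 → 9.
front: 22.5 × 5.75 = 129.38 → 129.
sleeve: 15 × 5.75 = 86.25 → 86.
right front: 13 × 5.75 = 74.75 → 75.

button band 9; front 129; sleeve 86; right front 75.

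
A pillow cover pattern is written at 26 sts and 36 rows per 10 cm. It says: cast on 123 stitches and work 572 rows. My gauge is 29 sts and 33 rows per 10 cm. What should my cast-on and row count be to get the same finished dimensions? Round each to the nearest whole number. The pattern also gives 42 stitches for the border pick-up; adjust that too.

Stitches: 123 × 29/26 = 137.19 → 137.
Rows: 572 × 33/36 = 524.33 → 524.
border pick-up: 42 × 29/26 = 46.85 → 47.

Cast on 137 stitches; work 524 rows; border pick-up 47 stitches.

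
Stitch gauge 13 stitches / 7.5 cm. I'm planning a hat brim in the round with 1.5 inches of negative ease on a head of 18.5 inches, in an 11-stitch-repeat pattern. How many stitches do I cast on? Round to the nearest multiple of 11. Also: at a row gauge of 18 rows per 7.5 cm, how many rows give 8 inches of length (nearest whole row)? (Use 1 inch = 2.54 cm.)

Cast on 77 stitches; work 49 rows.

Finished = 18.5 − 1.5 = 17 inches.
17 inches × 2.54 = 43.18 cm.
13/7.5 = 1.733 sts per cm; 43.18 × 1.733 = 74.85 sts.
Nearest multiple of 11 → 77.
8 inches = 20.32 cm; × 2.4 = 48.77 → 49 rows.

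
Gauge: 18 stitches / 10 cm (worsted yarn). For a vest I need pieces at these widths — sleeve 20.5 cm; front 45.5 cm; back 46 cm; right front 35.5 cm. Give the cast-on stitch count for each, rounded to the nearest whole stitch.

sleeve 37; front 82; back 83; right front 64.

Rate = 18/10 = 1.8 sts per cm.
sleeve: 20.5 × 1.8 = 36.90 → 37.
front: 45.5 × 1.8 = 81.90 → 82.
back: 46 × 1.8 = 82.80 → 83.
right front: 35.5 × 1.8 = 63.90 → 64.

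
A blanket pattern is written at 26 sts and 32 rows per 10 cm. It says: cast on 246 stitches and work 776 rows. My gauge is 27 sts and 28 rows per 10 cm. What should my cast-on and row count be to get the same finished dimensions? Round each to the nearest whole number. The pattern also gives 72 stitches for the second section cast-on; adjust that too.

Stitches: 246 × 27/26 = 255.46 → 255.
Rows: 776 × 28/32 = 679.00 → 679.
second section cast-on: 72 × 27/26 = 74.77 → 75.

Cast on 255 stitches; work 679 rows; second section cast-on 75 stitches.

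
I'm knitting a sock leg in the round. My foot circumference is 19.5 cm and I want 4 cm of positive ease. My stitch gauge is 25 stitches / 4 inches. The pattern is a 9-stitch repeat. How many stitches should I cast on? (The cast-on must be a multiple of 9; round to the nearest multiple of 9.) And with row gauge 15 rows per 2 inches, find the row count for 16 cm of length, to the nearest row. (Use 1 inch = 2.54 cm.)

Cast on 54 stitches; work 47 rows.

Finished = 19.5 + 4 = 23.5 cm.
23.5 cm × 1/2.54 = 9.25 inches.
25/4 = 6.25 sts per in; 9.25 × 6.25 = 57.82 sts.
Nearest multiple of 9 → 54.
16 cm = 6.30 inches; × 7.5 = 47.24 → 47 rows.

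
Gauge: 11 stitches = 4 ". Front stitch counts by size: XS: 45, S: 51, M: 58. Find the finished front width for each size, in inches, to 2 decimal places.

XS 16.36 inches; S 18.55 inches; M 21.09 inches.

11/4 = 2.75 sts per in.
XS: 45 / 2.75 = 16.364 → 16.36 in.
S: 51 / 2.75 = 18.545 → 18.55 in.
M: 58 / 2.75 = 21.091 → 21.09 in.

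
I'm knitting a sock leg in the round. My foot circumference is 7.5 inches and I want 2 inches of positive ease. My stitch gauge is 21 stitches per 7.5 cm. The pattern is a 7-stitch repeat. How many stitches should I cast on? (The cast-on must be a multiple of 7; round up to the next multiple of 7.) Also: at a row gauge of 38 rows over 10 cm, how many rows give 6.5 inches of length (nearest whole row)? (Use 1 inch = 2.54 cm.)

Finished = 7.5 + 2 = 9.5 inches.
9.5 inches × 2.54 = 24.13 cm.
21/7.5 = 2.8 sts per cm; 24.13 × 2.8 = 67.56 sts.
Next multiple of 7 → 70.
6.5 inches = 16.51 cm; × 3.8 = 62.74 → 63 rows.

Cast on 70 stitches; work 63 rows.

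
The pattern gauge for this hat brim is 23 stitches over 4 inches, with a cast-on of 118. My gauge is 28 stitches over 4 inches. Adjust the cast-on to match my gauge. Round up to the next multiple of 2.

Scale factor = 28 / 23 = 1.217.
118 × 28 / 23 = 143.65 sts.
→ 144 sts.

CO 144 sts.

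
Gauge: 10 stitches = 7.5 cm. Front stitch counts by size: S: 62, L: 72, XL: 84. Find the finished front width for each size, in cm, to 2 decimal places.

S 46.50 cm; L 54.00 cm; XL 63.00 cm.

10/7.5 = 1.333 sts per cm.
S: 62 / 1.333 = 46.500 → 46.50 cm.
L: 72 / 1.333 = 54.000 → 54.00 cm.
XL: 84 / 1.333 = 63.000 → 63.00 cm.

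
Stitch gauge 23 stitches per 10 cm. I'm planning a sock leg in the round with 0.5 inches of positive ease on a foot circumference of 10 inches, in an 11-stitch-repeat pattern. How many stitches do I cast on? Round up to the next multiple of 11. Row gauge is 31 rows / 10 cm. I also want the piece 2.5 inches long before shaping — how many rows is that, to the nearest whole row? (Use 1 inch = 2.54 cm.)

Finished = 10 + 0.5 = 10.5 inches.
10.5 inches × 2.54 = 26.67 cm.
23/10 = 2.3 sts per cm; 26.67 × 2.3 = 61.34 sts.
Next multiple of 11 → 66.
2.5 inches = 6.35 cm; × 3.1 = 19.68 → 20 rows.

Cast on 66 stitches; work 20 rows.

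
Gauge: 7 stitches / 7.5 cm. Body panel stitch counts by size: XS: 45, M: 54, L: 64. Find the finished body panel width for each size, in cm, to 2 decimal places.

7/7.5 = 0.933 sts per cm.
XS: 45 / 0.933 = 48.214 → 48.21 cm.
M: 54 / 0.933 = 57.857 → 57.86 cm.
L: 64 / 0.933 = 68.571 → 68.57 cm.

XS 48.21 cm; M 57.86 cm; L 68.57 cm.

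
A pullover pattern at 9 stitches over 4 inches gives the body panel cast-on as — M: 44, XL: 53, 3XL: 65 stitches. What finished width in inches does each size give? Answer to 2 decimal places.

9/4 = 2.25 sts per in.
M: 44 / 2.25 = 19.556 → 19.56 in.
XL: 53 / 2.25 = 23.556 → 23.56 in.
3XL: 65 / 2.25 = 28.889 → 28.89 in.

M 19.56 inches; XL 23.56 inches; 3XL 28.89 inches.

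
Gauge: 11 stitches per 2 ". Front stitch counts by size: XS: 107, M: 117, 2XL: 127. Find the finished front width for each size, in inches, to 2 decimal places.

11/2 = 5.5 sts per in.
XS: 107 / 5.5 = 19.455 → 19.45 in.
M: 117 / 5.5 = 21.273 → 21.27 in.
2XL: 127 / 5.5 = 23.091 → 23.09 in.

XS 19.45 inches; M 21.27 inches; 2XL 23.09 inches.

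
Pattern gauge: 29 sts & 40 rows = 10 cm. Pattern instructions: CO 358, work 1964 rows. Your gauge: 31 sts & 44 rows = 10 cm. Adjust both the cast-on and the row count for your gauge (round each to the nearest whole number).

Cast on 383 stitches; work 2160 rows.

Stitches: 358 × 31/29 = 382.69 → 383.
Rows: 1964 × 44/40 = 2160.40 → 2160.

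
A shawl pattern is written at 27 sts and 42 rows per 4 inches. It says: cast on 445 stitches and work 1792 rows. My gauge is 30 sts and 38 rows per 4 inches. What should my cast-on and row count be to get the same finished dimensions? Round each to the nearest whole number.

Stitches: 445 × 30/27 = 494.44 → 494.
Rows: 1792 × 38/42 = 1621.33 → 1621.

Cast on 494 stitches; work 1621 rows.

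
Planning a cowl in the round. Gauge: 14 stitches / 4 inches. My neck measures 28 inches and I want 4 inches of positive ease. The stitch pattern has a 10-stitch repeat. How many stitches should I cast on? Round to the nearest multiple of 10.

CO 110 sts.

Finished = 28 + 4 = 32 inches.
14 / 4 = 3.5 sts/in.
32 × 3.5 = 112.00 sts.
Nearest multiple of 10: 110.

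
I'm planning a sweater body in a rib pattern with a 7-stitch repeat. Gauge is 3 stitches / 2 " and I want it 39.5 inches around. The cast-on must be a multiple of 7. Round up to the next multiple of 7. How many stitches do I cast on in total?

63 stitches.

3 / 2 = 1.5 sts per inch.
39.5 × 1.5 = 59.25 sts.
Next multiple of 7: 63.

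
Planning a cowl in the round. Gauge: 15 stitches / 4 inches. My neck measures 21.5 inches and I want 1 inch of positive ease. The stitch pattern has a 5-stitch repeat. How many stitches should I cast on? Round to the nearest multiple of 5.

Finished = 21.5 + 1 = 22.5 inches.
15 / 4 = 3.75 sts/in.
22.5 × 3.75 = 84.38 sts.
Nearest multiple of 5: 85.

85 stitches.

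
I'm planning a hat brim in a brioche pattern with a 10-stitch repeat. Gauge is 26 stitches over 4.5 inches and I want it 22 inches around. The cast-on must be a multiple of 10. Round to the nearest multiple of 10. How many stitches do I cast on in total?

130 stitches.

26 / 4.5 = 5.778 sts per inch.
22 × 5.778 = 127.11 sts.
Nearest multiple of 10: 130.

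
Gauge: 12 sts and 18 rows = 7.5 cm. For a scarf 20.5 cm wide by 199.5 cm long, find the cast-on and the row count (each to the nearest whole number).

Cast on 33 stitches and work 479 rows.

Stitch gauge = 12/7.5 = 1.6 sts/cm; 20.5 × 1.6 = 32.80 → 33 sts.
Row gauge = 18/7.5 = 2.4 rows/cm; 199.5 × 2.4 = 478.80 → 479 rows.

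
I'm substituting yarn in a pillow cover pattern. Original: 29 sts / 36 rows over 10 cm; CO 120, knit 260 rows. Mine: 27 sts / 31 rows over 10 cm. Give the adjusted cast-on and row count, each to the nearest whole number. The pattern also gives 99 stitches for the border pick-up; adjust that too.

Stitches: 120 × 27/29 = 111.72 → 112.
Rows: 260 × 31/36 = 223.89 → 224.
border pick-up: 99 × 27/29 = 92.17 → 92.

Cast on 112 stitches; work 224 rows; border pick-up 92 stitches.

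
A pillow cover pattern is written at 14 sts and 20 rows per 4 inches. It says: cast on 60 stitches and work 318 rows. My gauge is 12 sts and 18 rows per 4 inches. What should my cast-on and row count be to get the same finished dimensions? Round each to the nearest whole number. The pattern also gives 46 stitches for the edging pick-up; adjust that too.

Stitches: 60 × 12/14 = 51.43 → 51.
Rows: 318 × 18/20 = 286.20 → 286.
edging pick-up: 46 × 12/14 = 39.43 → 39.

Cast on 51 stitches; work 286 rows; edging pick-up 39 stitches.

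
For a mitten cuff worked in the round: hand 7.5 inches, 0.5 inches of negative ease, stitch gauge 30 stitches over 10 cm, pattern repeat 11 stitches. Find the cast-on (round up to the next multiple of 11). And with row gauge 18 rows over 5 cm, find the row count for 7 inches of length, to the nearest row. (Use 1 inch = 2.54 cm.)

Cast on 55 stitches; work 64 rows.

Finished = 7.5 − 0.5 = 7 inches.
7 inches × 2.54 = 17.78 cm.
30/10 = 3 sts per cm; 17.78 × 3 = 53.34 sts.
Next multiple of 11 → 55.
7 inches = 17.78 cm; × 3.6 = 64.01 → 64 rows.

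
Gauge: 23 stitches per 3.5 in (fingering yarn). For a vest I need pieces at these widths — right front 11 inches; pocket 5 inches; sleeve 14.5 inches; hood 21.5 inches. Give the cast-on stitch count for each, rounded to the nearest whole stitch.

right front 72; pocket 33; sleeve 95; hood 141.

Rate = 23/3.5 = 6.571 sts per in.
right front: 11 × 6.571 = 72.29 → 72.
pocket: 5 × 6.571 = 32.86 → 33.
sleeve: 14.5 × 6.571 = 95.29 → 95.
hood: 21.5 × 6.571 = 141.29 → 141.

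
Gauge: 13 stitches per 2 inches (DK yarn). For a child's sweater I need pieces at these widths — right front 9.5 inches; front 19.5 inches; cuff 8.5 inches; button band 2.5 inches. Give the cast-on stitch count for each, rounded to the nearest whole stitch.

Rate = 13/2 = 6.5 sts per in.
right front: 9.5 × 6.5 = 61.75 → 62.
front: 19.5 × 6.5 = 126.75 → 127.
cuff: 8.5 × 6.5 = 55.25 → 55.
button band: 2.5 × 6.5 = 16.25 → 16.

right front 62; front 127; cuff 55; button band 16.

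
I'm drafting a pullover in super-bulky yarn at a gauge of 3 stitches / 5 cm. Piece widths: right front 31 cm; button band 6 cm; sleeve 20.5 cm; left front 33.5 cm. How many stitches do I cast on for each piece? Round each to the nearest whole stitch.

Rate = 3/5 = 0.6 sts per cm.
right front: 31 × 0.6 = 18.60 → 19.
button band: 6 × 0.6 = 3.60 → 4.
sleeve: 20.5 × 0.6 = 12.30 → 12.
left front: 33.5 × 0.6 = 20.10 → 20.

right front 19; button band 4; sleeve 12; left front 20.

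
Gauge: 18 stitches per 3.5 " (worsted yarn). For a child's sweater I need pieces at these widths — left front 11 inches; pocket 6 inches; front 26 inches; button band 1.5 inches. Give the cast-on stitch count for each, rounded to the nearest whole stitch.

Rate = 18/3.5 = 5.143 sts per in.
left front: 11 × 5.143 = 56.57 → 57.
pocket: 6 × 5.143 = 30.86 → 31.
front: 26 × 5.143 = 133.71 → 134.
button band: 1.5 × 5.143 = 7.71 → 8.

left front 57; pocket 31; front 134; button band 8.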